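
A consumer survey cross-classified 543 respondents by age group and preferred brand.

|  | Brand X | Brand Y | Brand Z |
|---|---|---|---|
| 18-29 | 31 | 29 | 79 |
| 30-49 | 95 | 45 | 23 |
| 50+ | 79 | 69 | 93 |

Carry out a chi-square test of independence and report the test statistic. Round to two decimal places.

69.73

Row totals: 139, 163, 241. Column totals: 205, 143, 195. Grand total N = 543.
Expected counts (row total × column total / N):
  18-29, Brand X: 139×205/543 = 52.477
  18-29, Brand Y: 139×143/543 = 36.606
  18-29, Brand Z: 139×195/543 = 49.917
  30-49, Brand X: 163×205/543 = 61.538
  30-49, Brand Y: 163×143/543 = 42.926
  30-49, Brand Z: 163×195/543 = 58.536
  50+, Brand X: 241×205/543 = 90.985
  50+, Brand Y: 241×143/543 = 63.468
  50+, Brand Z: 241×195/543 = 86.547
Contributions (O − E)²/E:
  (31 − 52.477)²/52.477 = 8.7898
  (29 − 36.606)²/36.606 = 1.5804
  (79 − 49.917)²/49.917 = 16.9445
  (95 − 61.538)²/61.538 = 18.1953
  (45 − 42.926)²/42.926 = 0.1002
  (23 − 58.536)²/58.536 = 21.5732
  (79 − 90.985)²/90.985 = 1.5787
  (69 − 63.468)²/63.468 = 0.4822
  (93 − 86.547)²/86.547 = 0.4811
χ² = 8.7898 + 1.5804 + 16.9445 + 18.1953 + 0.1002 + 21.5732 + 1.5787 + 0.4822 + 0.4811 = 69.73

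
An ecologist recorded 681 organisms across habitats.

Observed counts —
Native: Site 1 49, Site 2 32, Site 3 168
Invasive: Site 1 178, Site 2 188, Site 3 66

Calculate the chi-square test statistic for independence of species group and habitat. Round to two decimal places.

Row totals: 249, 432. Column totals: 227, 220, 234. Grand total N = 681.
Expected counts (row total × column total / N):
  Native, Site 1: 249×227/681 = 83.000
  Native, Site 2: 249×220/681 = 80.441
  Native, Site 3: 249×234/681 = 85.559
  Invasive, Site 1: 432×227/681 = 144.000
  Invasive, Site 2: 432×220/681 = 139.559
  Invasive, Site 3: 432×234/681 = 148.441
Contributions (O − E)²/E:
  (49 − 83.000)²/83.000 = 13.9277
  (32 − 80.441)²/80.441 = 29.1708
  (168 − 85.559)²/85.559 = 79.4366
  (178 − 144.000)²/144.000 = 8.0278
  (188 − 139.559)²/139.559 = 16.8139
  (66 − 148.441)²/148.441 = 45.7860
χ² = 13.9277 + 29.1708 + 79.4366 + 8.0278 + 16.8139 + 45.7860 = 193.16

193.16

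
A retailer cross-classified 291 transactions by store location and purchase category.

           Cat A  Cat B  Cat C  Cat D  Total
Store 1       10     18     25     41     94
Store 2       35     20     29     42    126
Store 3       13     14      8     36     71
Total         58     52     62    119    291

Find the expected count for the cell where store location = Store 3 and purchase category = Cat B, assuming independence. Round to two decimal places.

12.69

Row total (Store 3) = 71; column total (Cat B) = 52; grand total N = 291.
Expected count = (row total × column total) / N = 71 × 52 / 291 = 12.69.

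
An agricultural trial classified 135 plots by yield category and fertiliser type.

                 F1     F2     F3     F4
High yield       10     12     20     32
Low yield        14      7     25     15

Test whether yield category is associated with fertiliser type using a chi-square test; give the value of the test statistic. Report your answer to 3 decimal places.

Row totals: 74, 61. Column totals: 24, 19, 45, 47. Grand total N = 135.
Expected counts (row total × column total / N):
  High yield, F1: 74×24/135 = 13.1556
  High yield, F2: 74×19/135 = 10.4148
  High yield, F3: 74×45/135 = 24.6667
  High yield, F4: 74×47/135 = 25.7630
  Low yield, F1: 61×24/135 = 10.8444
  Low yield, F2: 61×19/135 = 8.5852
  Low yield, F3: 61×45/135 = 20.3333
  Low yield, F4: 61×47/135 = 21.2370
Contributions (O − E)²/E:
  (10 − 13.1556)²/13.1556 = 0.7569
  (12 − 10.4148)²/10.4148 = 0.2413
  (20 − 24.6667)²/24.6667 = 0.8829
  (32 − 25.7630)²/25.7630 = 1.5099
  (14 − 10.8444)²/10.8444 = 0.9182
  (7 − 8.5852)²/8.5852 = 0.2927
  (25 − 20.3333)²/20.3333 = 1.0711
  (15 − 21.2370)²/21.2370 = 1.8317
χ² = 0.7569 + 0.2413 + 0.8829 + 1.5099 + 0.9182 + 0.2927 + 1.0711 + 1.8317 = 7.505

7.505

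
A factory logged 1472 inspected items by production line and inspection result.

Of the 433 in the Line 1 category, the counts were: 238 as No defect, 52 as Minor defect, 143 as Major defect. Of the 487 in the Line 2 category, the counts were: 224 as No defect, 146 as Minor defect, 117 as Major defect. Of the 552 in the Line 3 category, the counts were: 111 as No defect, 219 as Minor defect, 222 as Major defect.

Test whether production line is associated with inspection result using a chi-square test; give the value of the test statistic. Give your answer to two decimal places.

172.07

Row totals: 433, 487, 552. Column totals: 573, 417, 482. Grand total N = 1472.
Expected counts (row total × column total / N):
  Line 1, No defect: 433×573/1472 = 168.552
  Line 1, Minor defect: 433×417/1472 = 122.664
  Line 1, Major defect: 433×482/1472 = 141.784
  Line 2, No defect: 487×573/1472 = 189.573
  Line 2, Minor defect: 487×417/1472 = 137.961
  Line 2, Major defect: 487×482/1472 = 159.466
  Line 3, No defect: 552×573/1472 = 214.875
  Line 3, Minor defect: 552×417/1472 = 156.375
  Line 3, Major defect: 552×482/1472 = 180.750
Contributions (O − E)²/E:
  (238 − 168.552)²/168.552 = 28.6145
  (52 − 122.664)²/122.664 = 40.7080
  (143 − 141.784)²/141.784 = 0.0104
  (224 − 189.573)²/189.573 = 6.2520
  (146 − 137.961)²/137.961 = 0.4684
  (117 − 159.466)²/159.466 = 11.3088
  (111 − 214.875)²/214.875 = 50.2153
  (219 − 156.375)²/156.375 = 25.0800
  (222 − 180.750)²/180.750 = 9.4139
χ² = 28.6145 + 40.7080 + 0.0104 + 6.2520 + 0.4684 + 11.3088 + 50.2153 + 25.0800 + 9.4139 = 172.07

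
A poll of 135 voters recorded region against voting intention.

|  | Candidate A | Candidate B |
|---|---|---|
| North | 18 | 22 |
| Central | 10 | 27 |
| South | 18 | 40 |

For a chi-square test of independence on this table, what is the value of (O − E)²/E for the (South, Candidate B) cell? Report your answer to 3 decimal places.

0.081

Row total (South) = 58; column total (Candidate B) = 89; N = 135.
Expected count E = 58 × 89 / 135 = 38.2370.
Contribution = (O − E)²/E = (40 − 38.2370)² / 38.2370 = 0.081.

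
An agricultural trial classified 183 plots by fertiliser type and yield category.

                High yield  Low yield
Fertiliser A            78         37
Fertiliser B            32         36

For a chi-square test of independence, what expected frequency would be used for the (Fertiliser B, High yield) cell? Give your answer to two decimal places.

40.87

Row total (Fertiliser B) = 68; column total (High yield) = 110; grand total N = 183.
Expected count = (row total × column total) / N = 68 × 110 / 183 = 40.87.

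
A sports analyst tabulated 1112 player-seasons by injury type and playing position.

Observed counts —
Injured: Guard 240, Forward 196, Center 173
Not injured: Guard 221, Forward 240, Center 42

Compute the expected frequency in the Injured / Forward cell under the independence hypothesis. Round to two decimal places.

238.78

Row total (Injured) = 609; column total (Forward) = 436; grand total N = 1112.
Expected count = (row total × column total) / N = 609 × 436 / 1112 = 238.78.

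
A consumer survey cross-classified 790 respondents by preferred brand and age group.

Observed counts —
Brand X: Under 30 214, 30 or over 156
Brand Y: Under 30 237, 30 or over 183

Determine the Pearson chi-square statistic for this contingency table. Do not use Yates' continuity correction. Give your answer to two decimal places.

0.16

Row totals: 370, 420. Column totals: 451, 339. Grand total N = 790.
Expected counts (row total × column total / N):
  Brand X, Under 30: 370×451/790 = 211.228
  Brand X, 30 or over: 370×339/790 = 158.772
  Brand Y, Under 30: 420×451/790 = 239.772
  Brand Y, 30 or over: 420×339/790 = 180.228
Contributions (O − E)²/E:
  (214 − 211.228)²/211.228 = 0.0364
  (156 − 158.772)²/158.772 = 0.0484
  (237 − 239.772)²/239.772 = 0.0320
  (183 − 180.228)²/180.228 = 0.0426
χ² = 0.0364 + 0.0484 + 0.0320 + 0.0426 = 0.16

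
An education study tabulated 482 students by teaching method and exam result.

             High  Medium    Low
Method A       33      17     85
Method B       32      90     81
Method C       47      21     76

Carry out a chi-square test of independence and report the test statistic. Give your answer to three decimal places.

Row totals: 135, 203, 144. Column totals: 112, 128, 242. Grand total N = 482.
Expected counts (row total × column total / N):
  Method A, High: 135×112/482 = 31.3693
  Method A, Medium: 135×128/482 = 35.8506
  Method A, Low: 135×242/482 = 67.7801
  Method B, High: 203×112/482 = 47.1701
  Method B, Medium: 203×128/482 = 53.9087
  Method B, Low: 203×242/482 = 101.9212
  Method C, High: 144×112/482 = 33.4606
  Method C, Medium: 144×128/482 = 38.2407
  Method C, Low: 144×242/482 = 72.2988
Contributions (O − E)²/E:
  (33 − 31.3693)²/31.3693 = 0.0848
  (17 − 35.8506)²/35.8506 = 9.9118
  (85 − 67.7801)²/67.7801 = 4.3748
  (32 − 47.1701)²/47.1701 = 4.8788
  (90 − 53.9087)²/53.9087 = 24.1627
  (81 − 101.9212)²/101.9212 = 4.2945
  (47 − 33.4606)²/33.4606 = 5.4785
  (21 − 38.2407)²/38.2407 = 7.7729
  (76 − 72.2988)²/72.2988 = 0.1895
χ² = 0.0848 + 9.9118 + 4.3748 + 4.8788 + 24.1627 + 4.2945 + 5.4785 + 7.7729 + 0.1895 = 61.148

61.148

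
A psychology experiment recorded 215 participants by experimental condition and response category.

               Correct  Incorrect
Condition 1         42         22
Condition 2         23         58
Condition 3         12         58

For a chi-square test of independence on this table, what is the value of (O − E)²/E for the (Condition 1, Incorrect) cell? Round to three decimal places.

Row total (Condition 1) = 64; column total (Incorrect) = 138; N = 215.
Expected count E = 64 × 138 / 215 = 41.07907.
Contribution = (O − E)²/E = (22 − 41.07907)² / 41.07907 = 8.861.

8.861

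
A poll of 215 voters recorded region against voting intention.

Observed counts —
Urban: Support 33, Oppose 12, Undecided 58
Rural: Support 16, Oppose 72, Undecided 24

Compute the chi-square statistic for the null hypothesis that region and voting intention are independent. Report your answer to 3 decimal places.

Row totals: 103, 112. Column totals: 49, 84, 82. Grand total N = 215.
Expected counts (row total × column total / N):
  Urban, Support: 103×49/215 = 23.4744
  Urban, Oppose: 103×84/215 = 40.2419
  Urban, Undecided: 103×82/215 = 39.2837
  Rural, Support: 112×49/215 = 25.5256
  Rural, Oppose: 112×84/215 = 43.7581
  Rural, Undecided: 112×82/215 = 42.7163
Contributions (O − E)²/E:
  (33 − 23.4744)²/23.4744 = 3.8654
  (12 − 40.2419)²/40.2419 = 19.8203
  (58 − 39.2837)²/39.2837 = 8.9172
  (16 − 25.5256)²/25.5256 = 3.5547
  (72 − 43.7581)²/43.7581 = 18.2276
  (24 − 42.7163)²/42.7163 = 8.2006
χ² = 3.8654 + 19.8203 + 8.9172 + 3.5547 + 18.2276 + 8.2006 = 62.586

62.586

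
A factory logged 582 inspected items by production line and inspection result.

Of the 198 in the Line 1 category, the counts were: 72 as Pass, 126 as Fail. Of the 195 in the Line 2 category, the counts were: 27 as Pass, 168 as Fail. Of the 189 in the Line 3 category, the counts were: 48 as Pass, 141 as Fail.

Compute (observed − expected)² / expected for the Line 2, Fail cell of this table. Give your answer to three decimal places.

Row total (Line 2) = 195; column total (Fail) = 435; N = 582.
Expected count E = 195 × 435 / 582 = 145.7474.
Contribution = (O − E)²/E = (168 − 145.7474)² / 145.7474 = 3.398.

3.398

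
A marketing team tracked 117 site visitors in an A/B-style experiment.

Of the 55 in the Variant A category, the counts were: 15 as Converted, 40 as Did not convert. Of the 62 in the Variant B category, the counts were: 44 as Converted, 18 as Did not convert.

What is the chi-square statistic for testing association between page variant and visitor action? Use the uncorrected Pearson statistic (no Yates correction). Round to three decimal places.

Row totals: 55, 62. Column totals: 59, 58. Grand total N = 117.
Expected counts (row total × column total / N):
  Variant A, Converted: 55×59/117 = 27.73504
  Variant A, Did not convert: 55×58/117 = 27.26496
  Variant B, Converted: 62×59/117 = 31.26496
  Variant B, Did not convert: 62×58/117 = 30.73504
Contributions (O − E)²/E:
  (15 − 27.73504)²/27.73504 = 5.8475
  (40 − 27.26496)²/27.26496 = 5.9483
  (44 − 31.26496)²/31.26496 = 5.1873
  (18 − 30.73504)²/30.73504 = 5.2768
χ² = 5.8475 + 5.9483 + 5.1873 + 5.2768 = 22.260

22.260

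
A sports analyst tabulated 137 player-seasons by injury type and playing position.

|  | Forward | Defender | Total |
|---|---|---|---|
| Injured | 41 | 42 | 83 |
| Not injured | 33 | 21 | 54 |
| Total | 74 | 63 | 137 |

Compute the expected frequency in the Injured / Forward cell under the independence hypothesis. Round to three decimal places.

Row total (Injured) = 83; column total (Forward) = 74; grand total N = 137.
Expected count = (row total × column total) / N = 83 × 74 / 137 = 44.832.

44.832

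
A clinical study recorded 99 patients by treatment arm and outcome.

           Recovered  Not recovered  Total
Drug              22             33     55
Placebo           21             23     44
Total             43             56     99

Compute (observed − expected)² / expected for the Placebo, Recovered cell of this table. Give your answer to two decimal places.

0.19

Row total (Placebo) = 44; column total (Recovered) = 43; N = 99.
Expected count E = 44 × 43 / 99 = 19.111.
Contribution = (O − E)²/E = (21 − 19.111)² / 19.111 = 0.19.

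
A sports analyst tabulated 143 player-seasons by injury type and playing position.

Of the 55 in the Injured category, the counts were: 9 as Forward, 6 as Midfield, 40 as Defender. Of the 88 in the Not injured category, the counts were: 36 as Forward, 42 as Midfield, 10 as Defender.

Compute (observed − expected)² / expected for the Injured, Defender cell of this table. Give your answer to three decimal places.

Row total (Injured) = 55; column total (Defender) = 50; N = 143.
Expected count E = 55 × 50 / 143 = 19.2308.
Contribution = (O − E)²/E = (40 − 19.2308)² / 19.2308 = 22.431.

22.431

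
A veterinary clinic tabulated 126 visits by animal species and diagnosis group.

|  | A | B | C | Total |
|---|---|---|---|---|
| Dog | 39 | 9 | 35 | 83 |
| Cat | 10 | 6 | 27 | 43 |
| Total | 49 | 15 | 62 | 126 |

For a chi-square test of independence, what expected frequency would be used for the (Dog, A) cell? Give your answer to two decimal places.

32.28

Row total (Dog) = 83; column total (A) = 49; grand total N = 126.
Expected count = (row total × column total) / N = 83 × 49 / 126 = 32.28.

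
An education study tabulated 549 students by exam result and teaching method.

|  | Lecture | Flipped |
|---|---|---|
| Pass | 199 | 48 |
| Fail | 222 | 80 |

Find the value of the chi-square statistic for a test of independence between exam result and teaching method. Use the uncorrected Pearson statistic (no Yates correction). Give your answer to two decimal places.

Row totals: 247, 302. Column totals: 421, 128. Grand total N = 549.
Expected counts (row total × column total / N):
  Pass, Lecture: 247×421/549 = 189.412
  Pass, Flipped: 247×128/549 = 57.588
  Fail, Lecture: 302×421/549 = 231.588
  Fail, Flipped: 302×128/549 = 70.412
Contributions (O − E)²/E:
  (199 − 189.412)²/189.412 = 0.4853
  (48 − 57.588)²/57.588 = 1.5963
  (222 − 231.588)²/231.588 = 0.3970
  (80 − 70.412)²/70.412 = 1.3056
χ² = 0.4853 + 1.5963 + 0.3970 + 1.3056 = 3.78

3.78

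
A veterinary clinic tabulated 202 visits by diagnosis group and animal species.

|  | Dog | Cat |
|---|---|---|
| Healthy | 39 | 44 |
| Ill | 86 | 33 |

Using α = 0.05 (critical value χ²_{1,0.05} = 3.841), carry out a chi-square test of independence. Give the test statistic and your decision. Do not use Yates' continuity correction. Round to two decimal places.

13.25; reject H₀

Row totals: 83, 119. Column totals: 125, 77. Grand total N = 202.
Expected counts (row total × column total / N):
  Healthy, Dog: 83×125/202 = 51.3614
  Healthy, Cat: 83×77/202 = 31.6386
  Ill, Dog: 119×125/202 = 73.6386
  Ill, Cat: 119×77/202 = 45.3614
Contributions (O − E)²/E:
  (39 − 51.3614)²/51.3614 = 2.9751
  (44 − 31.6386)²/31.6386 = 4.8297
  (86 − 73.6386)²/73.6386 = 2.0751
  (33 − 45.3614)²/45.3614 = 3.3686
χ² = 2.9751 + 4.8297 + 2.0751 + 3.3686 = 13.25
df = (2−1)(2−1) = 1. Since 13.25 > 3.841, reject the null hypothesis of independence at α = 0.05.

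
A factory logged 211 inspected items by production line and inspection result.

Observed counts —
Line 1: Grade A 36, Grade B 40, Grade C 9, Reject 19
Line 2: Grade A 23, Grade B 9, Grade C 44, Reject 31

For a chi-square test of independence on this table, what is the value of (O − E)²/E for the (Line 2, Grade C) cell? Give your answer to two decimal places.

10.91

Row total (Line 2) = 107; column total (Grade C) = 53; N = 211.
Expected count E = 107 × 53 / 211 = 26.877.
Contribution = (O − E)²/E = (44 − 26.877)² / 26.877 = 10.91.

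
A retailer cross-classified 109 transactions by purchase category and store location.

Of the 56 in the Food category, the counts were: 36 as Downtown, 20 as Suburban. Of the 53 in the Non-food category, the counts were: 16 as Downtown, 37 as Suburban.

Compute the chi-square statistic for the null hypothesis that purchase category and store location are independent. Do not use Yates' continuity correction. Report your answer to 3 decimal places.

Row totals: 56, 53. Column totals: 52, 57. Grand total N = 109.
Expected counts (row total × column total / N):
  Food, Downtown: 56×52/109 = 26.715596
  Food, Suburban: 56×57/109 = 29.284404
  Non-food, Downtown: 53×52/109 = 25.284404
  Non-food, Suburban: 53×57/109 = 27.715596
Contributions (O − E)²/E:
  (36 − 26.715596)²/26.715596 = 3.2266
  (20 − 29.284404)²/29.284404 = 2.9436
  (16 − 25.284404)²/25.284404 = 3.4092
  (37 − 27.715596)²/27.715596 = 3.1102
χ² = 3.2266 + 2.9436 + 3.4092 + 3.1102 = 12.690

12.690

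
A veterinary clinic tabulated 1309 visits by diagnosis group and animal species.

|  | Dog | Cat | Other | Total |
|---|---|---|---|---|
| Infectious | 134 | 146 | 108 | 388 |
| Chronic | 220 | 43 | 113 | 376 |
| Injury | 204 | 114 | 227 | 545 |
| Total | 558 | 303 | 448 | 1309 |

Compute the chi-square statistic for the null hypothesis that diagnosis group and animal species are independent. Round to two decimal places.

105.59

Grand total N = 1309.
Expected counts (row total × column total / N):
  Infectious, Dog: 388×558/1309 = 165.396
  Infectious, Cat: 388×303/1309 = 89.812
  Infectious, Other: 388×448/1309 = 132.791
  Chronic, Dog: 376×558/1309 = 160.281
  Chronic, Cat: 376×303/1309 = 87.034
  Chronic, Other: 376×448/1309 = 128.684
  Injury, Dog: 545×558/1309 = 232.322
  Injury, Cat: 545×303/1309 = 126.154
  Injury, Other: 545×448/1309 = 186.524
Contributions (O − E)²/E:
  (134 − 165.396)²/165.396 = 5.9597
  (146 − 89.812)²/89.812 = 35.1522
  (108 − 132.791)²/132.791 = 4.6283
  (220 − 160.281)²/160.281 = 22.2507
  (43 − 87.034)²/87.034 = 22.2786
  (113 − 128.684)²/128.684 = 1.9116
  (204 − 232.322)²/232.322 = 3.4527
  (114 − 126.154)²/126.154 = 1.1709
  (227 − 186.524)²/186.524 = 8.7834
χ² = 5.9597 + 35.1522 + 4.6283 + 22.2507 + 22.2786 + 1.9116 + 3.4527 + 1.1709 + 8.7834 = 105.59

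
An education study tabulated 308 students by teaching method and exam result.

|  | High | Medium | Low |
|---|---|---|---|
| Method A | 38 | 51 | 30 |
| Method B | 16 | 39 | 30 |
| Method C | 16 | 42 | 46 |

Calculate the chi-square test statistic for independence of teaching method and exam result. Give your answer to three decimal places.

13.664

Row totals: 119, 85, 104. Column totals: 70, 132, 106. Grand total N = 308.
Expected counts (row total × column total / N):
  Method A, High: 119×70/308 = 27.0455
  Method A, Medium: 119×132/308 = 51.0000
  Method A, Low: 119×106/308 = 40.9545
  Method B, High: 85×70/308 = 19.3182
  Method B, Medium: 85×132/308 = 36.4286
  Method B, Low: 85×106/308 = 29.2532
  Method C, High: 104×70/308 = 23.6364
  Method C, Medium: 104×132/308 = 44.5714
  Method C, Low: 104×106/308 = 35.7922
Contributions (O − E)²/E:
  (38 − 27.0455)²/27.0455 = 4.4370
  (51 − 51.0000)²/51.0000 = 0.0000
  (30 − 40.9545)²/40.9545 = 2.9301
  (16 − 19.3182)²/19.3182 = 0.5700
  (39 − 36.4286)²/36.4286 = 0.1815
  (30 − 29.2532)²/29.2532 = 0.0191
  (16 − 23.6364)²/23.6364 = 2.4672
  (42 − 44.5714)²/44.5714 = 0.1483
  (46 − 35.7922)²/35.7922 = 2.9112
χ² = 4.4370 + 0.0000 + 2.9301 + 0.5700 + 0.1815 + 0.0191 + 2.4672 + 0.1483 + 2.9112 = 13.664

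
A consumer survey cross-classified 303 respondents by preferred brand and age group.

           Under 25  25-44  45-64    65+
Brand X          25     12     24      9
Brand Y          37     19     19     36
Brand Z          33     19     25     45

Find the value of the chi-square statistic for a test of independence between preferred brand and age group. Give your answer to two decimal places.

Row totals: 70, 111, 122. Column totals: 95, 50, 68, 90. Grand total N = 303.
Expected counts (row total × column total / N):
  Brand X, Under 25: 70×95/303 = 21.9472
  Brand X, 25-44: 70×50/303 = 11.5512
  Brand X, 45-64: 70×68/303 = 15.7096
  Brand X, 65+: 70×90/303 = 20.7921
  Brand Y, Under 25: 111×95/303 = 34.8020
  Brand Y, 25-44: 111×50/303 = 18.3168
  Brand Y, 45-64: 111×68/303 = 24.9109
  Brand Y, 65+: 111×90/303 = 32.9703
  Brand Z, Under 25: 122×95/303 = 38.2508
  Brand Z, 25-44: 122×50/303 = 20.1320
  Brand Z, 45-64: 122×68/303 = 27.3795
  Brand Z, 65+: 122×90/303 = 36.2376
Contributions (O − E)²/E:
  (25 − 21.9472)²/21.9472 = 0.4246
  (12 − 11.5512)²/11.5512 = 0.0174
  (24 − 15.7096)²/15.7096 = 4.3751
  (9 − 20.7921)²/20.7921 = 6.6878
  (37 − 34.8020)²/34.8020 = 0.1388
  (19 − 18.3168)²/18.3168 = 0.0255
  (19 − 24.9109)²/24.9109 = 1.4025
  (36 − 32.9703)²/32.9703 = 0.2784
  (33 − 38.2508)²/38.2508 = 0.7208
  (19 − 20.1320)²/20.1320 = 0.0637
  (25 − 27.3795)²/27.3795 = 0.2068
  (45 − 36.2376)²/36.2376 = 2.1188
χ² = 0.4246 + 0.0174 + 4.3751 + 6.6878 + 0.1388 + 0.0255 + 1.4025 + 0.2784 + 0.7208 + 0.0637 + 0.2068 + 2.1188 = 16.46

16.46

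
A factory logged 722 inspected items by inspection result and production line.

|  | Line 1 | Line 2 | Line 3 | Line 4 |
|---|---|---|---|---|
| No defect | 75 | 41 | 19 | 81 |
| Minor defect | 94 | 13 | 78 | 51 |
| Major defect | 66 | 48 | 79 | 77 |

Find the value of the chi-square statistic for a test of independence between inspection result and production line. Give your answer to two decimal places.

69.46

Row totals: 216, 236, 270. Column totals: 235, 102, 176, 209. Grand total N = 722.
Expected counts (row total × column total / N):
  No defect, Line 1: 216×235/722 = 70.3047
  No defect, Line 2: 216×102/722 = 30.5152
  No defect, Line 3: 216×176/722 = 52.6537
  No defect, Line 4: 216×209/722 = 62.5263
  Minor defect, Line 1: 236×235/722 = 76.8144
  Minor defect, Line 2: 236×102/722 = 33.3407
  Minor defect, Line 3: 236×176/722 = 57.5291
  Minor defect, Line 4: 236×209/722 = 68.3158
  Major defect, Line 1: 270×235/722 = 87.8809
  Major defect, Line 2: 270×102/722 = 38.1440
  Major defect, Line 3: 270×176/722 = 65.8172
  Major defect, Line 4: 270×209/722 = 78.1579
Contributions (O − E)²/E:
  (75 − 70.3047)²/70.3047 = 0.3136
  (41 − 30.5152)²/30.5152 = 3.6025
  (19 − 52.6537)²/52.6537 = 21.5098
  (81 − 62.5263)²/62.5263 = 5.4581
  (94 − 76.8144)²/76.8144 = 3.8449
  (13 − 33.3407)²/33.3407 = 12.4096
  (78 − 57.5291)²/57.5291 = 7.2843
  (51 − 68.3158)²/68.3158 = 4.3890
  (66 − 87.8809)²/87.8809 = 5.4480
  (48 − 38.1440)²/38.1440 = 2.5467
  (79 − 65.8172)²/65.8172 = 2.6404
  (77 − 78.1579)²/78.1579 = 0.0172
χ² = 0.3136 + 3.6025 + 21.5098 + 5.4581 + 3.8449 + 12.4096 + 7.2843 + 4.3890 + 5.4480 + 2.5467 + 2.6404 + 0.0172 = 69.46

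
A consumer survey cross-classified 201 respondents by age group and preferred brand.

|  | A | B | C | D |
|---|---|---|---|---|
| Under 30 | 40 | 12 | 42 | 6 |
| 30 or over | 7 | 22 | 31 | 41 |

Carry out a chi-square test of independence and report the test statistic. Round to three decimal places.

53.829

Row totals: 100, 101. Column totals: 47, 34, 73, 47. Grand total N = 201.
Expected counts (row total × column total / N):
  Under 30, A: 100×47/201 = 23.3831
  Under 30, B: 100×34/201 = 16.9154
  Under 30, C: 100×73/201 = 36.3184
  Under 30, D: 100×47/201 = 23.3831
  30 or over, A: 101×47/201 = 23.6169
  30 or over, B: 101×34/201 = 17.0846
  30 or over, C: 101×73/201 = 36.6816
  30 or over, D: 101×47/201 = 23.6169
Contributions (O − E)²/E:
  (40 − 23.3831)²/23.3831 = 11.8086
  (12 − 16.9154)²/16.9154 = 1.4284
  (42 − 36.3184)²/36.3184 = 0.8888
  (6 − 23.3831)²/23.3831 = 12.9227
  (7 − 23.6169)²/23.6169 = 11.6917
  (22 − 17.0846)²/17.0846 = 1.4142
  (31 − 36.6816)²/36.6816 = 0.8800
  (41 − 23.6169)²/23.6169 = 12.7947
χ² = 11.8086 + 1.4284 + 0.8888 + 12.9227 + 11.6917 + 1.4142 + 0.8800 + 12.7947 = 53.829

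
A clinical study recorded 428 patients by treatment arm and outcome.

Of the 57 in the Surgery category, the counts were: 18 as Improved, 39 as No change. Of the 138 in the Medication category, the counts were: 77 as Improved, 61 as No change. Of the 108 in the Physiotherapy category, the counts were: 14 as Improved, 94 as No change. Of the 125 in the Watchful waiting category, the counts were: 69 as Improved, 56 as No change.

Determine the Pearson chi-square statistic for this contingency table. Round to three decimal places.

59.783

Row totals: 57, 138, 108, 125. Column totals: 178, 250. Grand total N = 428.
Expected counts (row total × column total / N):
  Surgery, Improved: 57×178/428 = 23.7056
  Surgery, No change: 57×250/428 = 33.2944
  Medication, Improved: 138×178/428 = 57.3925
  Medication, No change: 138×250/428 = 80.6075
  Physiotherapy, Improved: 108×178/428 = 44.9159
  Physiotherapy, No change: 108×250/428 = 63.0841
  Watchful waiting, Improved: 125×178/428 = 51.9860
  Watchful waiting, No change: 125×250/428 = 73.0140
Contributions (O − E)²/E:
  (18 − 23.7056)²/23.7056 = 1.3733
  (39 − 33.2944)²/33.2944 = 0.9778
  (77 − 57.3925)²/57.3925 = 6.6987
  (61 − 80.6075)²/80.6075 = 4.7695
  (14 − 44.9159)²/44.9159 = 21.2796
  (94 − 63.0841)²/63.0841 = 15.1511
  (69 − 51.9860)²/51.9860 = 5.5683
  (56 − 73.0140)²/73.0140 = 3.9647
χ² = 1.3733 + 0.9778 + 6.6987 + 4.7695 + 21.2796 + 15.1511 + 5.5683 + 3.9647 = 59.783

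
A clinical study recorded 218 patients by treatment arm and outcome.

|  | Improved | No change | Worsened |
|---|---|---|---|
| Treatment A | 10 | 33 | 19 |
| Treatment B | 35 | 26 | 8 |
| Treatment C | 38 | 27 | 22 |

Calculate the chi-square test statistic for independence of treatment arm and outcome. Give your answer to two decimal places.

21.84

Row totals: 62, 69, 87. Column totals: 83, 86, 49. Grand total N = 218.
Expected counts (row total × column total / N):
  Treatment A, Improved: 62×83/218 = 23.606
  Treatment A, No change: 62×86/218 = 24.459
  Treatment A, Worsened: 62×49/218 = 13.936
  Treatment B, Improved: 69×83/218 = 26.271
  Treatment B, No change: 69×86/218 = 27.220
  Treatment B, Worsened: 69×49/218 = 15.509
  Treatment C, Improved: 87×83/218 = 33.124
  Treatment C, No change: 87×86/218 = 34.321
  Treatment C, Worsened: 87×49/218 = 19.555
Contributions (O − E)²/E:
  (10 − 23.606)²/23.606 = 7.8422
  (33 − 24.459)²/24.459 = 2.9825
  (19 − 13.936)²/13.936 = 1.8401
  (35 − 26.271)²/26.271 = 2.9004
  (26 − 27.220)²/27.220 = 0.0547
  (8 − 15.509)²/15.509 = 3.6356
  (38 − 33.124)²/33.124 = 0.7178
  (27 − 34.321)²/34.321 = 1.5616
  (22 − 19.555)²/19.555 = 0.3057
χ² = 7.8422 + 2.9825 + 1.8401 + 2.9004 + 0.0547 + 3.6356 + 0.7178 + 1.5616 + 0.3057 = 21.84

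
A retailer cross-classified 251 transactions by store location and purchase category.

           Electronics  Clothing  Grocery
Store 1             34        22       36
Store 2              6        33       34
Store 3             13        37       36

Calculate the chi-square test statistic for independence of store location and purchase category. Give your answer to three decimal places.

25.170

Row totals: 92, 73, 86. Column totals: 53, 92, 106. Grand total N = 251.
Expected counts (row total × column total / N):
  Store 1, Electronics: 92×53/251 = 19.4263
  Store 1, Clothing: 92×92/251 = 33.7211
  Store 1, Grocery: 92×106/251 = 38.8526
  Store 2, Electronics: 73×53/251 = 15.4143
  Store 2, Clothing: 73×92/251 = 26.7570
  Store 2, Grocery: 73×106/251 = 30.8287
  Store 3, Electronics: 86×53/251 = 18.1594
  Store 3, Clothing: 86×92/251 = 31.5219
  Store 3, Grocery: 86×106/251 = 36.3187
Contributions (O − E)²/E:
  (34 − 19.4263)²/19.4263 = 10.9333
  (22 − 33.7211)²/33.7211 = 4.0741
  (36 − 38.8526)²/38.8526 = 0.2094
  (6 − 15.4143)²/15.4143 = 5.7498
  (33 − 26.7570)²/26.7570 = 1.4566
  (34 − 30.8287)²/30.8287 = 0.3262
  (13 − 18.1594)²/18.1594 = 1.4659
  (37 − 31.5219)²/31.5219 = 0.9520
  (36 − 36.3187)²/36.3187 = 0.0028
χ² = 10.9333 + 4.0741 + 0.2094 + 5.7498 + 1.4566 + 0.3262 + 1.4659 + 0.9520 + 0.0028 = 25.170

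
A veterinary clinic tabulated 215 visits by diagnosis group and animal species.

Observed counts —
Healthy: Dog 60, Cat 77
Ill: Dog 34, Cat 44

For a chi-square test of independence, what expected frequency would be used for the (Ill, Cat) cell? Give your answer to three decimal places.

Row total (Ill) = 78; column total (Cat) = 121; grand total N = 215.
Expected count = (row total × column total) / N = 78 × 121 / 215 = 43.898.

43.898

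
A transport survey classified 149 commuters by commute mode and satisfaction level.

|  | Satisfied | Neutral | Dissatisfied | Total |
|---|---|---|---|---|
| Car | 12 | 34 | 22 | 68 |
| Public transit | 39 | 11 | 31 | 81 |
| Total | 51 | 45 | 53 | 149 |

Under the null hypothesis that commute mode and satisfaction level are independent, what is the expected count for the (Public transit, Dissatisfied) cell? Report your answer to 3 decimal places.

28.812

Row total (Public transit) = 81; column total (Dissatisfied) = 53; grand total N = 149.
Expected count = (row total × column total) / N = 81 × 53 / 149 = 28.812.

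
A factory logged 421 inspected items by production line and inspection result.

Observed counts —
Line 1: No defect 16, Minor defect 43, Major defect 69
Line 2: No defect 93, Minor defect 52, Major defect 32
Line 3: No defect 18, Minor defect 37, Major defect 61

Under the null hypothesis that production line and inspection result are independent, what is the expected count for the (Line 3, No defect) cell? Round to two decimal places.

34.99

Row total (Line 3) = 116; column total (No defect) = 127; grand total N = 421.
Expected count = (row total × column total) / N = 116 × 127 / 421 = 34.99.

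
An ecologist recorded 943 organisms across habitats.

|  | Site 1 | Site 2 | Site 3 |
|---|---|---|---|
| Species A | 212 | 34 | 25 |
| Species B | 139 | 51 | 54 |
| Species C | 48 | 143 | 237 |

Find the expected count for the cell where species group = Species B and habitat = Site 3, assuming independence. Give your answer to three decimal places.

81.765

Row total (Species B) = 244; column total (Site 3) = 316; grand total N = 943.
Expected count = (row total × column total) / N = 244 × 316 / 943 = 81.765.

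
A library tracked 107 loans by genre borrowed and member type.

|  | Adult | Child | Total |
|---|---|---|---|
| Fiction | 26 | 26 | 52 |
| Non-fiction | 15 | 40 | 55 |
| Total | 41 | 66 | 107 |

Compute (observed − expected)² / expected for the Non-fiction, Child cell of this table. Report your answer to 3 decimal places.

Row total (Non-fiction) = 55; column total (Child) = 66; N = 107.
Expected count E = 55 × 66 / 107 = 33.92523.
Contribution = (O − E)²/E = (40 − 33.92523)² / 33.92523 = 1.088.

1.088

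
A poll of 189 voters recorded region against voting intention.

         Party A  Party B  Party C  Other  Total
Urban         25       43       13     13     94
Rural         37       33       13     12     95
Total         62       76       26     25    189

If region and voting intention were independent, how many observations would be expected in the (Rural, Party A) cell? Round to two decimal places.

31.16

Row total (Rural) = 95; column total (Party A) = 62; grand total N = 189.
Expected count = (row total × column total) / N = 95 × 62 / 189 = 31.16.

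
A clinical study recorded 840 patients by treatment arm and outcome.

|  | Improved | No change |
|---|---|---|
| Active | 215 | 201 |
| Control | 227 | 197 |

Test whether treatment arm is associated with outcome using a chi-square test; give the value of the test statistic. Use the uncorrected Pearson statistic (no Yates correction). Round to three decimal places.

0.290

Row totals: 416, 424. Column totals: 442, 398. Grand total N = 840.
Expected counts (row total × column total / N):
  Active, Improved: 416×442/840 = 218.8952
  Active, No change: 416×398/840 = 197.1048
  Control, Improved: 424×442/840 = 223.1048
  Control, No change: 424×398/840 = 200.8952
Contributions (O − E)²/E:
  (215 − 218.8952)²/218.8952 = 0.0693
  (201 − 197.1048)²/197.1048 = 0.0770
  (227 − 223.1048)²/223.1048 = 0.0680
  (197 − 200.8952)²/200.8952 = 0.0755
χ² = 0.0693 + 0.0770 + 0.0680 + 0.0755 = 0.290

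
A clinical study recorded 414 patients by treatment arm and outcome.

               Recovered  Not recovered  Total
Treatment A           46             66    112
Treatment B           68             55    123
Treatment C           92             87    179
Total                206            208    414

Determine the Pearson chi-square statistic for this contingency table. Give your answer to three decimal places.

5.076

Grand total N = 414.
Expected counts (row total × column total / N):
  Treatment A, Recovered: 112×206/414 = 55.7295
  Treatment A, Not recovered: 112×208/414 = 56.2705
  Treatment B, Recovered: 123×206/414 = 61.2029
  Treatment B, Not recovered: 123×208/414 = 61.7971
  Treatment C, Recovered: 179×206/414 = 89.0676
  Treatment C, Not recovered: 179×208/414 = 89.9324
Contributions (O − E)²/E:
  (46 − 55.7295)²/55.7295 = 1.6986
  (66 − 56.2705)²/56.2705 = 1.6823
  (68 − 61.2029)²/61.2029 = 0.7549
  (55 − 61.7971)²/61.7971 = 0.7476
  (92 − 89.0676)²/89.0676 = 0.0965
  (87 − 89.9324)²/89.9324 = 0.0956
χ² = 1.6986 + 1.6823 + 0.7549 + 0.7476 + 0.0965 + 0.0956 = 5.076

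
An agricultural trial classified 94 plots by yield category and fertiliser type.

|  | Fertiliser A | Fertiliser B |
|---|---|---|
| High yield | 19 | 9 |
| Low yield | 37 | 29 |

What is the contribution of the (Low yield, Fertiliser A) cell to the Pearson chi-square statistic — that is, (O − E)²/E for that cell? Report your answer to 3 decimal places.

0.137

Row total (Low yield) = 66; column total (Fertiliser A) = 56; N = 94.
Expected count E = 66 × 56 / 94 = 39.3191.
Contribution = (O − E)²/E = (37 − 39.3191)² / 39.3191 = 0.137.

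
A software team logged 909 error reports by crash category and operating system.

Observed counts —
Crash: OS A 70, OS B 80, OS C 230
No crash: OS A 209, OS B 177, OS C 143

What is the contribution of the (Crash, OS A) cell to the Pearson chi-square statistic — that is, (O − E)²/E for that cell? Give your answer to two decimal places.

18.65

Row total (Crash) = 380; column total (OS A) = 279; N = 909.
Expected count E = 380 × 279 / 909 = 116.6337.
Contribution = (O − E)²/E = (70 − 116.6337)² / 116.6337 = 18.65.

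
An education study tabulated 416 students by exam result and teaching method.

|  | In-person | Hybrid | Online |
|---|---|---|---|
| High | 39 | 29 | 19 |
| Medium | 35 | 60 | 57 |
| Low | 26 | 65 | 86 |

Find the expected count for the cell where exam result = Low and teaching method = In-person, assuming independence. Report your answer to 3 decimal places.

Row total (Low) = 177; column total (In-person) = 100; grand total N = 416.
Expected count = (row total × column total) / N = 177 × 100 / 416 = 42.548.

42.548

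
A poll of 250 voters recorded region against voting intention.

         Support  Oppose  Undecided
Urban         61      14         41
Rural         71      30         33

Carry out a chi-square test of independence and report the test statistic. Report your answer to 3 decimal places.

6.177

Row totals: 116, 134. Column totals: 132, 44, 74. Grand total N = 250.
Expected counts (row total × column total / N):
  Urban, Support: 116×132/250 = 61.2480
  Urban, Oppose: 116×44/250 = 20.4160
  Urban, Undecided: 116×74/250 = 34.3360
  Rural, Support: 134×132/250 = 70.7520
  Rural, Oppose: 134×44/250 = 23.5840
  Rural, Undecided: 134×74/250 = 39.6640
Contributions (O − E)²/E:
  (61 − 61.2480)²/61.2480 = 0.0010
  (14 − 20.4160)²/20.4160 = 2.0163
  (41 − 34.3360)²/34.3360 = 1.2934
  (71 − 70.7520)²/70.7520 = 0.0009
  (30 − 23.5840)²/23.5840 = 1.7455
  (33 − 39.6640)²/39.6640 = 1.1196
χ² = 0.0010 + 2.0163 + 1.2934 + 0.0009 + 1.7455 + 1.1196 = 6.177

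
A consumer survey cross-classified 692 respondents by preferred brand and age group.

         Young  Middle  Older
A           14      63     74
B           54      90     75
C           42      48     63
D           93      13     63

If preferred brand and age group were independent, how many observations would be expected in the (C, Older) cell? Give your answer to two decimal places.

60.80

Row total (C) = 153; column total (Older) = 275; grand total N = 692.
Expected count = (row total × column total) / N = 153 × 275 / 692 = 60.80.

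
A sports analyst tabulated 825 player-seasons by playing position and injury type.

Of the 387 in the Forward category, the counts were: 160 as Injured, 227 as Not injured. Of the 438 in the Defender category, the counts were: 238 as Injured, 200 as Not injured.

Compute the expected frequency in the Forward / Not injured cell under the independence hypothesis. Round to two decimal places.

Row total (Forward) = 387; column total (Not injured) = 427; grand total N = 825.
Expected count = (row total × column total) / N = 387 × 427 / 825 = 200.30.

200.30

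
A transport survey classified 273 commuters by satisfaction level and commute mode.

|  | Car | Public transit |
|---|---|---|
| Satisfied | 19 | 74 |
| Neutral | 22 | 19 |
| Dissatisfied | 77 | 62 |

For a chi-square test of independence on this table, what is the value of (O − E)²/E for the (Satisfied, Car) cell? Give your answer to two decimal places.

Row total (Satisfied) = 93; column total (Car) = 118; N = 273.
Expected count E = 93 × 118 / 273 = 40.198.
Contribution = (O − E)²/E = (19 − 40.198)² / 40.198 = 11.18.

11.18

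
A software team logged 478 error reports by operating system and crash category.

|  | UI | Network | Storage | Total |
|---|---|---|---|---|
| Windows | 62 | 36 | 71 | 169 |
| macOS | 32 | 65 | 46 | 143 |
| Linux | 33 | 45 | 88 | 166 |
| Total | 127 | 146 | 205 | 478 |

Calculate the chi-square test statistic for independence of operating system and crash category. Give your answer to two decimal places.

33.86

Grand total N = 478.
Expected counts (row total × column total / N):
  Windows, UI: 169×127/478 = 44.902
  Windows, Network: 169×146/478 = 51.619
  Windows, Storage: 169×205/478 = 72.479
  macOS, UI: 143×127/478 = 37.994
  macOS, Network: 143×146/478 = 43.678
  macOS, Storage: 143×205/478 = 61.328
  Linux, UI: 166×127/478 = 44.105
  Linux, Network: 166×146/478 = 50.703
  Linux, Storage: 166×205/478 = 71.192
Contributions (O − E)²/E:
  (62 − 44.902)²/44.902 = 6.5107
  (36 − 51.619)²/51.619 = 4.7260
  (71 − 72.479)²/72.479 = 0.0302
  (32 − 37.994)²/37.994 = 0.9456
  (65 − 43.678)²/43.678 = 10.4086
  (46 − 61.328)²/61.328 = 3.8310
  (33 − 44.105)²/44.105 = 2.7961
  (45 − 50.703)²/50.703 = 0.6415
  (88 − 71.192)²/71.192 = 3.9683
χ² = 6.5107 + 4.7260 + 0.0302 + 0.9456 + 10.4086 + 3.8310 + 2.7961 + 0.6415 + 3.9683 = 33.86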